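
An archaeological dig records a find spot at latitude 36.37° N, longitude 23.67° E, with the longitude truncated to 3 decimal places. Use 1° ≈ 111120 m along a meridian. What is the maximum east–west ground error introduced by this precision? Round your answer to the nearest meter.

Truncating at 3 decimal places can drop up to a full unit in the last place, so the longitude may be off by as much as 0.001°.
Parallels shrink by cos φ, so at 36.37° a degree of longitude is 111120 × 0.8052 ≈ 89474.3 m.
East–west error: 0.001° × 89474.3 m/° ≈ 89.4743 m.

89 meters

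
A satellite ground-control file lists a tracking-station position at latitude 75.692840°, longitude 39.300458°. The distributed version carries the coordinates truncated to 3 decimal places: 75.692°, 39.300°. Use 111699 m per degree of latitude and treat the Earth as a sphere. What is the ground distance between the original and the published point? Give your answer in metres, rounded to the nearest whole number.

95 metres

The latitude changed by +0.000840° and the longitude by +0.000458°.
N–S: 0.000840° × 111699 m/° = 93.8272 m.
East–west at this latitude: 0.000458° × 111699 × cos 75.692° ≈ 0.000458 × 27604.7 = 12.6429 m.
Distance: √(93.8272² + 12.6429²) ≈ 94.6751 m.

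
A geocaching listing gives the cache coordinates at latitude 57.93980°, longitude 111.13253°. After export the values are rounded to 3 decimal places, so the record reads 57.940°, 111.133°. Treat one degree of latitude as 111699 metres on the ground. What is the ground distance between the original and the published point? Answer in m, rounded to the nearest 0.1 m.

35.7 m

The latitude changed by -0.00020° and the longitude by -0.00047°.
North–south shift: -0.00020 × 111699 = -22.3398 m.
E–W at 57.94°: -0.00047° × 111699 × cos 57.94° = -0.00047 × 111699 × 0.5308 ≈ -27.8666 m.
Combined displacement = (22.3398² + 27.8666²)^½ ≈ 35.7157 m.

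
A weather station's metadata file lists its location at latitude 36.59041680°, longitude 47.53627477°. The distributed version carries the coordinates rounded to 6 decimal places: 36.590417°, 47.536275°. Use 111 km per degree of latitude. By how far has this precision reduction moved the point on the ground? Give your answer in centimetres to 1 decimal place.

3.0 centimetres

Δlat = 36.59041680 − 36.590417 = -0.00000020°; Δlon = 47.53627477 − 47.536275 = -0.00000023°.
N–S: -0.00000020° × 111000 m/° = -0.0222 m.
East–west at this latitude: -0.00000023° × 111000 × cos 36.5904° ≈ -0.00000023 × 89123.8 = -0.0204985 m.
Distance: √(0.0222² + 0.0204985²) ≈ 0.0302163 m.
That is 0.0302163 m = 3.0216 cm.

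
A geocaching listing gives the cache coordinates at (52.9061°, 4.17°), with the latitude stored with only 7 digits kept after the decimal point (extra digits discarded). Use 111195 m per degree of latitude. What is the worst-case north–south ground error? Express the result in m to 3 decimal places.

0.011 m

Truncating at 7 decimal places can drop up to a full unit in the last place, so the latitude may be off by as much as 1e-07°.
Along the meridian that is 1e-07° × 111195 m/° = 0.0111195 m.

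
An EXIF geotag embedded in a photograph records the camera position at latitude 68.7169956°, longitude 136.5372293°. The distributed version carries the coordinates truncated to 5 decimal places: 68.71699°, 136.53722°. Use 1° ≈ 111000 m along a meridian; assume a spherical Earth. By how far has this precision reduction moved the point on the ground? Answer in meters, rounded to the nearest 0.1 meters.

0.7 meters

Δlat = 68.7169956 − 68.71699 = +0.0000056°; Δlon = 136.5372293 − 136.53722 = +0.0000093°.
N–S: 0.0000056° × 111000 m/° = 0.6216 m.
East–west at this latitude: 0.0000093° × 111000 × cos 68.717° ≈ 0.0000093 × 40290.2 = 0.374699 m.
Distance: √(0.6216² + 0.374699²) ≈ 0.7258 m.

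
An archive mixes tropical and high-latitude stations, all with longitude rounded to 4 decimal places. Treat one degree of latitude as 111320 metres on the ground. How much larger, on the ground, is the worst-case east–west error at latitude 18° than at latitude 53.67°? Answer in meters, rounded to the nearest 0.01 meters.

2.00 meters

Rounding to 4 decimal places leaves the longitude within ±5e-05° of the true value.
Error at 18° = 5e-05° × 111320 × cos 18° ≈ 5.566 × 0.9511 = 5.2936 m.
At 53.67°: 5e-05° × 111320 × cos 53.67° = 5e-05 × 111320 × 0.5924 ≈ 3.2975 m.
Difference: 5.2936 − 3.2975 = 1.9961 m.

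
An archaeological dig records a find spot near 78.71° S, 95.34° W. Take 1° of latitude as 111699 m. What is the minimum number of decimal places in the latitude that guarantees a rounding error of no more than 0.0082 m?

One degree of latitude covers 111699 m.
With N decimal places the half-ulp bound is 0.5·10⁻ᴺ°, or 0.5·10⁻ᴺ × 111699 m on the ground.
Need 0.5 × 111699 × 10⁻ᴺ ≤ 0.0082 → 10⁻ᴺ ≤ 1.468e-07, so N ≥ 6.83.
At 6 places the error can reach 0.0558 m, but 7 places keeps it to 0.00558 m.

7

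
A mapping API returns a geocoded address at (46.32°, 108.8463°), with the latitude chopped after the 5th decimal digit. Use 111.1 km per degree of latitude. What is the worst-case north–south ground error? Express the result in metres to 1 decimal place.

1.1 metres

Truncating at 5 decimal places can drop up to a full unit in the last place, so the latitude may be off by as much as 1e-05°.
North–south distance: 1e-05° × 111100 m/° = 1.111 m.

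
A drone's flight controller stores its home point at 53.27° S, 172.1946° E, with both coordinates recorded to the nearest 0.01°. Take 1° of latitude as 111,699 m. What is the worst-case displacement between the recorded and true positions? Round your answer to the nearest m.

Rounding to 2 decimal places leaves each coordinate within ±0.005° of the true value.
Latitude error → 0.005 × 111699 = 558.495 m along the meridian.
Longitude error → 0.005 × 111699 × cos 53.27° = 0.005 × 111699 × 0.5980 ≈ 334.005 m.
Combining orthogonally: (558.495² + 334.005²)^½ ≈ 650.75 m.

651 m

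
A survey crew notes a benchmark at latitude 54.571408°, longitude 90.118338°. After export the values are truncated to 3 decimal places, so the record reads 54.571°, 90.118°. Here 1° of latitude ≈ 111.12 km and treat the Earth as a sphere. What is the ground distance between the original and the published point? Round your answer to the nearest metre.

50 metres

The latitude changed by +0.000408° and the longitude by +0.000338°.
North–south shift: 0.000408 × 111120 = 45.337 m.
E–W at 54.571°: 0.000338° × 111120 × cos 54.571° = 0.000338 × 111120 × 0.5797 ≈ 21.7725 m.
Distance: √(45.337² + 21.7725²) ≈ 50.2939 m.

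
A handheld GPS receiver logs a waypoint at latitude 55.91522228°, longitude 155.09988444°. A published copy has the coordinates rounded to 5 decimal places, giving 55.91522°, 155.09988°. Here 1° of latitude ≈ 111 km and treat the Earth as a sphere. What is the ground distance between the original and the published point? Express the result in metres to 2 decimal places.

The latitude changed by +0.00000228° and the longitude by +0.00000444°.
N–S: 0.00000228° × 111000 m/° = 0.25308 m.
East–west at this latitude: 0.00000444° × 111000 × cos 55.9152° ≈ 0.00000444 × 62206.5 = 0.276197 m.
Hypotenuse of the two orthogonal shifts: √(0.25308² + 0.276197²) = 0.374612 m.

0.37 metres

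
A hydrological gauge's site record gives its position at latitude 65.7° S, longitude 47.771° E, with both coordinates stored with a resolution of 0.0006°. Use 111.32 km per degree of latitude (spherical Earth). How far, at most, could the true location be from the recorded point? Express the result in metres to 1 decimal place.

36.1 metres

With a 0.0006° grid the true value lies within half a step, ±0.0006°/2 = ±0.0003°, of the stored one.
Latitude error → 0.0003 × 111320 = 33.396 m along the meridian.
Longitude error → 0.0003 × 111320 × cos 65.7° = 0.0003 × 111320 × 0.4115 ≈ 13.7429 m.
Combining orthogonally: (33.396² + 13.7429²)^½ ≈ 36.1132 m.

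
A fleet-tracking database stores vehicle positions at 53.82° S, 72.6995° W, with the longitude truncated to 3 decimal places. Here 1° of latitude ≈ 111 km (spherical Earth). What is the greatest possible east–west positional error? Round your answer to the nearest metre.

66 metres

Truncating at 3 decimal places can drop up to a full unit in the last place, so the longitude may be off by as much as 0.001°.
Parallels shrink by cos φ, so at 53.82° a degree of longitude is 111000 × 0.5903 ≈ 65526 m.
Maximum E–W displacement: 0.001 × 65526 = 65.526 m.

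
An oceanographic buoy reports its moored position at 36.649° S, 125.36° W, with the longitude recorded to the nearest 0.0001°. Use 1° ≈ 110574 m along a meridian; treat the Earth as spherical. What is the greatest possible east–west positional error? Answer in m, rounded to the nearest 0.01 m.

Rounding to 4 decimal places leaves the longitude within ±5e-05° of the true value.
Parallels shrink by cos φ, so at 36.649° a degree of longitude is 110574 × 0.8023 ≈ 88714.3 m.
So at most 5e-05° × 88714.3 ≈ 4.43572 m east–west.

4.44 m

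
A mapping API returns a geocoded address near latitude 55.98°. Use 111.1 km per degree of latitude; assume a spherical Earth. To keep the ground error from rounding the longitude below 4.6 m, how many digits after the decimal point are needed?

4 decimal places

At 55.98° one degree of longitude covers 111100 × cos 55.98° ≈ 111100 × 0.5595 ≈ 62158.5 m.
Rounding to N decimal places gives at most 0.5 × 10⁻ᴺ degrees of error, i.e. 0.5 × 10⁻ᴺ × 62158.5 m.
Need 0.5 × 62158.5 × 10⁻ᴺ ≤ 4.6 → 10⁻ᴺ ≤ 1.480e-04, so N ≥ 3.83.
N = 3 would give 31.1 m (too coarse); N = 4 gives 3.11 m ≤ 4.6 m.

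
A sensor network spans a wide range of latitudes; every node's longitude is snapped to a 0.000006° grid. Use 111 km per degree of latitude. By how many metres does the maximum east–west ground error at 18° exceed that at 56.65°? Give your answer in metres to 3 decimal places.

With a 0.000006° grid the true value lies within half a step, ±0.000006°/2 = ±3e-06°, of the stored one.
Error at 18° = 3e-06° × 111000 × cos 18° ≈ 0.333 × 0.9511 = 0.3167 m.
At 56.65°: 3e-06° × 111000 × cos 56.65° = 3e-06 × 111000 × 0.5498 ≈ 0.18307 m.
Difference: 0.3167 − 0.18307 = 0.13363 m.

0.134 metres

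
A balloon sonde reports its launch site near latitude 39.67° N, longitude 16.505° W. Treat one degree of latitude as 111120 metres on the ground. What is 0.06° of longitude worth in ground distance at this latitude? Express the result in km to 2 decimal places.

At 39.67° a degree of longitude is 111120 × cos 39.67° ≈ 85532.8 m, so 0.06° corresponds to 5131.97 m.
That is 5131.97 m = 5.132 km.

5.13 km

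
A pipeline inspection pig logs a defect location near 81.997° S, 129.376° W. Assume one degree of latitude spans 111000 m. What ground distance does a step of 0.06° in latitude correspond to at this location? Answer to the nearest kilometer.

7 kilometers

0.06° × 111000 m/° = 6660 m.
That is 6660 m = 6.66 km.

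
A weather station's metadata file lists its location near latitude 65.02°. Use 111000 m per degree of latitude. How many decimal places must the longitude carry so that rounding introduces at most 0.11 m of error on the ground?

At 65.02° one degree of longitude covers 111000 × cos 65.02° ≈ 111000 × 0.4223 ≈ 46875.5 m.
Rounding to N decimal places gives at most 0.5 × 10⁻ᴺ degrees of error, i.e. 0.5 × 10⁻ᴺ × 46875.5 m.
Need 0.5 × 46875.5 × 10⁻ᴺ ≤ 0.11 → 10⁻ᴺ ≤ 4.693e-06, so N ≥ 5.33.
So 6 decimal places suffice (0.0234 m); 5 would allow up to 0.234 m.

6 decimal places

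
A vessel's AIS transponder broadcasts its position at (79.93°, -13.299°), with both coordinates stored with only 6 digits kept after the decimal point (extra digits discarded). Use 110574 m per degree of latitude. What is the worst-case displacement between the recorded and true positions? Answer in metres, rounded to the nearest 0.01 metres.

0.11 metres

Truncating at 6 decimal places can drop up to a full unit in the last place, so each coordinate may be off by as much as 1e-06°.
North–south component: 1e-06° × 110574 = 0.110574 m.
East–west component at 79.93°: 1e-06° × 110574 × cos 79.93° ≈ 1e-06 × 19334 ≈ 0.019334 m.
The two errors are perpendicular, so the maximum displacement is √(0.110574² + 0.019334²) ≈ 0.112252 m.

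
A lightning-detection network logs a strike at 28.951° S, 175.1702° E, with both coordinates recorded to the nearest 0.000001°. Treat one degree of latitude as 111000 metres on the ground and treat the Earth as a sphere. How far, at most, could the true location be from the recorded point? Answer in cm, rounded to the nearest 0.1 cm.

7.4 cm

Rounding to 6 decimal places leaves each coordinate within ±5e-07° of the true value.
N–S: 5e-07° × 111000 m/° = 0.0555 m.
E–W at 28.951°: 5e-07° × 111000 × cos 28.951° = 5e-07 × 111000 × 0.8750 ≈ 0.0485644 m.
The two errors are perpendicular, so the maximum displacement is √(0.0555² + 0.0485644²) ≈ 0.0737479 m.
That is 0.0737479 m = 7.3748 cm.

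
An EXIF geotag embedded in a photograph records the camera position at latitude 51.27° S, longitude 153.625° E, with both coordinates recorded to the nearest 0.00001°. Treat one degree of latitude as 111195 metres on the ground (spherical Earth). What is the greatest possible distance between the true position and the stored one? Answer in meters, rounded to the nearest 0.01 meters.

Rounding to 5 decimal places leaves each coordinate within ±5e-06° of the true value.
Latitude error → 5e-06 × 111195 = 0.555975 m along the meridian.
E–W at 51.27°: 5e-06° × 111195 × cos 51.27° = 5e-06 × 111195 × 0.6257 ≈ 0.347846 m.
The two errors are perpendicular, so the maximum displacement is √(0.555975² + 0.347846²) ≈ 0.655824 m.

0.66 meters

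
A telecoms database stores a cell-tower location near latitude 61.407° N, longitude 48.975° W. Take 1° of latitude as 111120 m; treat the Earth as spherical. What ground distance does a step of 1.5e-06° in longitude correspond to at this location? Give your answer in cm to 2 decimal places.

One degree of longitude here spans 111120 × cos 61.407° = 111120 × 0.4786 ≈ 53180.3 m; 1.5e-06° of that is 0.0797705 m.
That is 0.0797705 m = 7.977 cm.

7.98 cm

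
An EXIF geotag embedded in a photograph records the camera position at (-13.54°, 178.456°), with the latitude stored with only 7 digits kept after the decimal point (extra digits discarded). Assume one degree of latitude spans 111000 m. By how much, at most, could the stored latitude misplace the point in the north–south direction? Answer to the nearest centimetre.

Truncating at 7 decimal places can drop up to a full unit in the last place, so the latitude may be off by as much as 1e-07°.
North–south distance: 1e-07° × 111000 m/° = 0.0111 m.
That is 0.0111 m = 1.11 cm.

1 centimetres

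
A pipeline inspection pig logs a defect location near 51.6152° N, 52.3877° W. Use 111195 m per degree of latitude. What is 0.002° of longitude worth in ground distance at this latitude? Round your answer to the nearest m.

138 m

One degree of longitude here spans 111195 × cos 51.6152° = 111195 × 0.6209 ≈ 69045.4 m; 0.002° of that is 138.091 m.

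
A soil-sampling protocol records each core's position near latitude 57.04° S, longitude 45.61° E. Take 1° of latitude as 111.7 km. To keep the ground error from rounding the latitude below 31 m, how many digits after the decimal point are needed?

4 decimal places

One degree of latitude covers 111700 m.
With N decimal places the half-ulp bound is 0.5·10⁻ᴺ°, or 0.5·10⁻ᴺ × 111700 m on the ground.
Setting 55850 × 10⁻ᴺ ≤ 31 gives 10ᴺ ≥ 1802, i.e. N ≥ 3.26.
N = 3 would give 55.9 m (too coarse); N = 4 gives 5.58 m ≤ 31 m.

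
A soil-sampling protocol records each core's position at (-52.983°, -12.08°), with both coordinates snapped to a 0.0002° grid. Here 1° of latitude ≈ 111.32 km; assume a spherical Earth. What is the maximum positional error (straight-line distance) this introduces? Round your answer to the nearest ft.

43 ft

With a 0.0002° grid the true value lies within half a step, ±0.0002°/2 = ±0.0001°, of the stored one.
North–south component: 0.0001° × 111320 = 11.132 m.
Longitude error → 0.0001 × 111320 × cos 52.983° = 0.0001 × 111320 × 0.6021 ≈ 6.70204 m.
The two errors are perpendicular, so the maximum displacement is √(11.132² + 6.70204²) ≈ 12.9938 m.
Converting: 12.9938 m × 3.2808 ft/m ≈ 42.631 ft.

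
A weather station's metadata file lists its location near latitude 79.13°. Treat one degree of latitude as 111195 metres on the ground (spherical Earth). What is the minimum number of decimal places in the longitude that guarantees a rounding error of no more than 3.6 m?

4

At 79.13° one degree of longitude covers 111195 × cos 79.13° ≈ 111195 × 0.1886 ≈ 20969.3 m.
With N decimal places the half-ulp bound is 0.5·10⁻ᴺ°, or 0.5·10⁻ᴺ × 20969.3 m on the ground.
Setting 10484.6 × 10⁻ᴺ ≤ 3.6 gives 10ᴺ ≥ 2912, i.e. N ≥ 3.46.
So 4 decimal places suffice (1.05 m); 3 would allow up to 10.5 m.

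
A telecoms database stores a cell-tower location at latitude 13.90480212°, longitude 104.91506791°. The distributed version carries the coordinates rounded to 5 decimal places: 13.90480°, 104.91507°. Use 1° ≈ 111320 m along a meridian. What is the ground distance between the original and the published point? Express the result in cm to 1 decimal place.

32.7 cm

Δlat = 13.90480212 − 13.90480 = +0.00000212°; Δlon = 104.91506791 − 104.91507 = -0.00000209°.
N–S: 0.00000212° × 111320 m/° = 0.235998 m.
E–W at 13.9048°: -0.00000209° × 111320 × cos 13.9048° = -0.00000209 × 111320 × 0.9707 ≈ -0.225841 m.
Combined displacement = (0.235998² + 0.225841²)^½ ≈ 0.326649 m.
That is 0.326649 m = 32.665 cm.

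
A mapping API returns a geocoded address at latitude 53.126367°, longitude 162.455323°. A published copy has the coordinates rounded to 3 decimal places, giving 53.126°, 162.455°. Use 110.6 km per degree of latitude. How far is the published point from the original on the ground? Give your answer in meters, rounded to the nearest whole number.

Δlat = 53.126367 − 53.126 = +0.000367°; Δlon = 162.455323 − 162.455 = +0.000323°.
N–S: 0.000367° × 110600 m/° = 40.5902 m.
East–west at this latitude: 0.000323° × 110600 × cos 53.126° ≈ 0.000323 × 66366.3 = 21.4363 m.
Distance: √(40.5902² + 21.4363²) ≈ 45.9029 m.

46 meters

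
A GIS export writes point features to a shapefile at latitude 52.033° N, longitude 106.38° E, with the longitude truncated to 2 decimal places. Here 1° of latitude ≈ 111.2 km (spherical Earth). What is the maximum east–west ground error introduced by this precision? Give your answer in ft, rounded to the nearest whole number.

2244 ft

Truncating at 2 decimal places can drop up to a full unit in the last place, so the longitude may be off by as much as 0.01°.
At latitude 52.033° a degree of longitude spans 111200 m × cos 52.033° = 111200 × 0.6152 ≈ 68411.1 m.
East–west error: 0.01° × 68411.1 m/° ≈ 684.111 m.
In feet: 684.111 m ÷ 0.3048 ≈ 2244.5 ft.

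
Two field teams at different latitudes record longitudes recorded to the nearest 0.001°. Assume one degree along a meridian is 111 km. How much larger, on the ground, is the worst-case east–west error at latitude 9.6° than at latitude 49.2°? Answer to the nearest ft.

61 ft

Rounding to 3 decimal places leaves the longitude within ±0.0005° of the true value.
Error at 9.6° = 0.0005° × 111000 × cos 9.6° ≈ 55.5 × 0.9860 = 54.723 m.
At 49.2°: 0.0005° × 111000 × cos 49.2° = 0.0005 × 111000 × 0.6534 ≈ 36.265 m.
Difference: 54.723 − 36.265 = 18.458 m.
In feet: 18.4579 m ÷ 0.3048 ≈ 60.558 ft.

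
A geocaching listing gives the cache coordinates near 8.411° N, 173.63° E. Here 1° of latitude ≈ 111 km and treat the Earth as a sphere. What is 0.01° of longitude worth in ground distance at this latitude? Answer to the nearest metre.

One degree of longitude here spans 111000 × cos 8.411° = 111000 × 0.9892 ≈ 109806 m; 0.01° of that is 1098.06 m.

1098 metres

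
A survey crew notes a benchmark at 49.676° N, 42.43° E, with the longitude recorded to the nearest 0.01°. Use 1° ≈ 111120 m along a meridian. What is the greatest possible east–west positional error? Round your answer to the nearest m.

360 m

Rounding to 2 decimal places leaves the longitude within ±0.005° of the true value.
Parallels shrink by cos φ, so at 49.676° a degree of longitude is 111120 × 0.6471 ≈ 71906.8 m.
So at most 0.005° × 71906.8 ≈ 359.534 m east–west.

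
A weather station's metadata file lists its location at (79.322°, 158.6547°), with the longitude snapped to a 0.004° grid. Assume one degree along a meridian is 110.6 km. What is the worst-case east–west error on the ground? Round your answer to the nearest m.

41 m

With a 0.004° grid the true value lies within half a step, ±0.004°/2 = ±0.002°, of the stored one.
One degree of longitude at 79.322° is 110600 × cos 79.322° ≈ 110600 × 0.1853 = 20493 m.
East–west error: 0.002° × 20493 m/° ≈ 40.986 m.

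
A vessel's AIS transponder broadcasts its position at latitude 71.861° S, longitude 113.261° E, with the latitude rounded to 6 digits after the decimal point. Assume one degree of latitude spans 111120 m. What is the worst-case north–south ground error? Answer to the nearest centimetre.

6 centimetres

Rounding to 6 decimal places leaves the latitude within ±5e-07° of the true value.
So the N–S error is at most 5e-07 × 111120 = 0.05556 m.
That is 0.05556 m = 5.556 cm.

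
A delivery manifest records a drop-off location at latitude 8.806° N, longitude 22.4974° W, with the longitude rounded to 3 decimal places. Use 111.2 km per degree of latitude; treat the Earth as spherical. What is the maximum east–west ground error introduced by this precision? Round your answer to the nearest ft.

180 ft

Rounding to 3 decimal places leaves the longitude within ±0.0005° of the true value.
Parallels shrink by cos φ, so at 8.806° a degree of longitude is 111200 × 0.9882 ≈ 109889 m.
East–west error: 0.0005° × 109889 m/° ≈ 54.9446 m.
Converting: 54.9446 m × 3.2808 ft/m ≈ 180.26 ft.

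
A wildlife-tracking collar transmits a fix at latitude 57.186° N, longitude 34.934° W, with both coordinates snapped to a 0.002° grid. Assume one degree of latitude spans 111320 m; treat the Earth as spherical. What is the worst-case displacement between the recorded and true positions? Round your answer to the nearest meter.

With a 0.002° grid the true value lies within half a step, ±0.002°/2 = ±0.001°, of the stored one.
Latitude error → 0.001 × 111320 = 111.32 m along the meridian.
E–W at 57.186°: 0.001° × 111320 × cos 57.186° = 0.001 × 111320 × 0.5419 ≈ 60.3258 m.
Worst case both components are at the extreme and orthogonal: √(111.32² + 60.3258²) ≈ 126.615 m.

127 meters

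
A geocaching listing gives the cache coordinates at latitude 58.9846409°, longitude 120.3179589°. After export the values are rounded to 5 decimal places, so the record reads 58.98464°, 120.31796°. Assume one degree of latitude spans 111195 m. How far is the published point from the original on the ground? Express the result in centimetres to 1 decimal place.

11.8 centimetres

The latitude changed by +0.0000009° and the longitude by -0.0000011°.
North–south shift: 0.0000009 × 111195 = 0.100076 m.
E–W at 58.9846°: -0.0000011° × 111195 × cos 58.9846° = -0.0000011 × 111195 × 0.5153 ≈ -0.0630247 m.
Combined displacement = (0.100076² + 0.0630247²)^½ ≈ 0.118268 m.
That is 0.118268 m = 11.827 cm.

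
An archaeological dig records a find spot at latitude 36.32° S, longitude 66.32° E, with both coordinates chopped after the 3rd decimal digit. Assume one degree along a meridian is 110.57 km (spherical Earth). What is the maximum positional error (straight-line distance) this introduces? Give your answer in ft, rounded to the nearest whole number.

Truncating at 3 decimal places can drop up to a full unit in the last place, so each coordinate may be off by as much as 0.001°.
N–S: 0.001° × 110570 m/° = 110.57 m.
E–W at 36.32°: 0.001° × 110570 × cos 36.32° = 0.001 × 110570 × 0.8057 ≈ 89.0886 m.
Combining orthogonally: (110.57² + 89.0886²)^½ ≈ 141.995 m.
In feet: 141.995 m ÷ 0.3048 ≈ 465.86 ft.

466 ft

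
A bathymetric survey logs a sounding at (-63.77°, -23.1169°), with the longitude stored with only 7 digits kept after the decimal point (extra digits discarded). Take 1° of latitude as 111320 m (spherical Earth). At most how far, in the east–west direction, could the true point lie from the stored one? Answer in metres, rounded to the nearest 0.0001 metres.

0.0049 metres

Truncating at 7 decimal places can drop up to a full unit in the last place, so the longitude may be off by as much as 1e-07°.
Parallels shrink by cos φ, so at 63.77° a degree of longitude is 111320 × 0.4420 ≈ 49200.7 m.
East–west error: 1e-07° × 49200.7 m/° ≈ 0.00492007 m.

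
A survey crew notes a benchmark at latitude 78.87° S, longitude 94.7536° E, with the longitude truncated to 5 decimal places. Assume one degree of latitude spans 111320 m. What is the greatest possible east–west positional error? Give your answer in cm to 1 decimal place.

21.5 cm

Truncating at 5 decimal places can drop up to a full unit in the last place, so the longitude may be off by as much as 1e-05°.
At latitude 78.87° a degree of longitude spans 111320 m × cos 78.87° = 111320 × 0.1930 ≈ 21488.7 m.
So at most 1e-05° × 21488.7 ≈ 0.214887 m east–west.
That is 0.214887 m = 21.489 cm.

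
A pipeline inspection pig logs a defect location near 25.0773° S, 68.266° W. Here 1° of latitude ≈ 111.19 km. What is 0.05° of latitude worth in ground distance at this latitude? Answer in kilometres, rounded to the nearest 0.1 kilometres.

Along a meridian 0.05° is 0.05 × 111190 = 5559.5 m.
That is 5559.5 m = 5.5595 km.

5.6 kilometres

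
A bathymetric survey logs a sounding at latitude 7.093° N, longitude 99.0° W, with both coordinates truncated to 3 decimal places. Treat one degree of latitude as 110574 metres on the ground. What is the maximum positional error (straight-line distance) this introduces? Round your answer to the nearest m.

Truncating at 3 decimal places can drop up to a full unit in the last place, so each coordinate may be off by as much as 0.001°.
North–south component: 0.001° × 110574 = 110.574 m.
East–west component at 7.093°: 0.001° × 110574 × cos 7.093° ≈ 0.001 × 109728 ≈ 109.728 m.
Worst case both components are at the extreme and orthogonal: √(110.574² + 109.728²) ≈ 155.778 m.

156 m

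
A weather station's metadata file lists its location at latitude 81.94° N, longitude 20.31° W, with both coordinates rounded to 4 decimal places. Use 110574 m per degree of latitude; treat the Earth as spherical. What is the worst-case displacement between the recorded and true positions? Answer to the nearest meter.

Rounding to 4 decimal places leaves each coordinate within ±5e-05° of the true value.
N–S: 5e-05° × 110574 m/° = 5.5287 m.
Longitude error → 5e-05 × 110574 × cos 81.94° = 5e-05 × 110574 × 0.1402 ≈ 0.775179 m.
The two errors are perpendicular, so the maximum displacement is √(5.5287² + 0.775179²) ≈ 5.58278 m.

6 meters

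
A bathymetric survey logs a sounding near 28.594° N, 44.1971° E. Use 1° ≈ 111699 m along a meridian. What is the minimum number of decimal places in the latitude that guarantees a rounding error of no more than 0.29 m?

6

One degree of latitude covers 111699 m.
Rounding to N decimal places gives at most 0.5 × 10⁻ᴺ degrees of error, i.e. 0.5 × 10⁻ᴺ × 111699 m.
Need 0.5 × 111699 × 10⁻ᴺ ≤ 0.29 → 10⁻ᴺ ≤ 5.193e-06, so N ≥ 5.28.
N = 5 would give 0.558 m (too coarse); N = 6 gives 0.0558 m ≤ 0.29 m.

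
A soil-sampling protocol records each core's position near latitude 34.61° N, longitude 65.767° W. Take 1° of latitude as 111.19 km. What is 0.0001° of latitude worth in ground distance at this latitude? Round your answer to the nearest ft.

0.0001° × 111190 m/° = 11.119 m.
In feet: 11.119 m ÷ 0.3048 ≈ 36.48 ft.

36 ft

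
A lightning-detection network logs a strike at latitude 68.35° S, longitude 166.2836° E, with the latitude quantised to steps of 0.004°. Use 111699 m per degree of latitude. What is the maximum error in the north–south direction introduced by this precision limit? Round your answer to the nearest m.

With a 0.004° grid the true value lies within half a step, ±0.004°/2 = ±0.002°, of the stored one.
Along the meridian that is 0.002° × 111699 m/° = 223.398 m.

223 m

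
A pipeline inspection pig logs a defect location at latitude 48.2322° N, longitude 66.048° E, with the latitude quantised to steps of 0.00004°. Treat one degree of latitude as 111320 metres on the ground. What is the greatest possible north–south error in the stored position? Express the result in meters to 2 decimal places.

2.23 meters

With a 0.00004° grid the true value lies within half a step, ±0.00004°/2 = ±2e-05°, of the stored one.
North–south distance: 2e-05° × 111320 m/° = 2.2264 m.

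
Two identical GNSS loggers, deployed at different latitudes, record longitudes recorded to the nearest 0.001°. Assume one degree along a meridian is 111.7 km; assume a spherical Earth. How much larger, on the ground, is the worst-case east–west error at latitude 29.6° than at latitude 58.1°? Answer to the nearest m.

19 m

Rounding to 3 decimal places leaves the longitude within ±0.0005° of the true value.
At 29.6°: 0.0005° × 111700 × cos 29.6° = 0.0005 × 111700 × 0.8695 ≈ 48.561 m.
At 58.1°: 0.0005° × 111700 × cos 58.1° = 0.0005 × 111700 × 0.5284 ≈ 29.513 m.
Difference: 48.561 − 29.513 = 19.048 m.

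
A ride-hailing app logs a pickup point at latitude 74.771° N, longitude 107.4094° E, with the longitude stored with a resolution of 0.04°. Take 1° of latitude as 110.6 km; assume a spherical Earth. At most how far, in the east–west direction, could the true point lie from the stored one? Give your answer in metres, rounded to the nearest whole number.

With a 0.04° grid the true value lies within half a step, ±0.04°/2 = ±0.02°, of the stored one.
At latitude 74.771° a degree of longitude spans 110600 m × cos 74.771° = 110600 × 0.2627 ≈ 29052.1 m.
East–west error: 0.02° × 29052.1 m/° ≈ 581.043 m.

581 metres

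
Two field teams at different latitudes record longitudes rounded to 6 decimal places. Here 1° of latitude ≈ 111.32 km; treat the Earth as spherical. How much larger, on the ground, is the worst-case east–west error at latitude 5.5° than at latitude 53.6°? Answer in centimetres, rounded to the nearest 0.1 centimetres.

Rounding to 6 decimal places leaves the longitude within ±5e-07° of the true value.
Error at 5.5° = 5e-07° × 111320 × cos 5.5° ≈ 0.05566 × 0.9954 = 0.055404 m.
Error at 53.6° = 5e-07° × 111320 × cos 53.6° ≈ 0.05566 × 0.5934 = 0.03303 m.
Difference: 0.055404 − 0.03303 = 0.022374 m.
That is 0.0223741 m = 2.2374 cm.

2.2 centimetres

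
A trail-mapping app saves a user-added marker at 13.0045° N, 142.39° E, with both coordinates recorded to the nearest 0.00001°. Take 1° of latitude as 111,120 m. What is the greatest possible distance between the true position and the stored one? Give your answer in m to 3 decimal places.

0.776 m

Rounding to 5 decimal places leaves each coordinate within ±5e-06° of the true value.
North–south component: 5e-06° × 111120 = 0.5556 m.
East–west component at 13.0045°: 5e-06° × 111120 × cos 13.0045° ≈ 5e-06 × 108270 ≈ 0.54135 m.
Worst case both components are at the extreme and orthogonal: √(0.5556² + 0.54135²) ≈ 0.775726 m.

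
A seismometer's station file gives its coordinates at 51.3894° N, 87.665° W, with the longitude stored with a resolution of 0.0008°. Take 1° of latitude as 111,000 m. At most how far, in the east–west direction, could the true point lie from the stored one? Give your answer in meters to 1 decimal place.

With a 0.0008° grid the true value lies within half a step, ±0.0008°/2 = ±0.0004°, of the stored one.
At latitude 51.3894° a degree of longitude spans 111000 m × cos 51.3894° = 111000 × 0.6240 ≈ 69266.7 m.
East–west error: 0.0004° × 69266.7 m/° ≈ 27.7067 m.

27.7 meters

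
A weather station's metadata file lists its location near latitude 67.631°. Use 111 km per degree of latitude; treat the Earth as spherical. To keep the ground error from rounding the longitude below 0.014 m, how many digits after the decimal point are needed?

7 decimal places

At 67.631° one degree of longitude covers 111000 × cos 67.631° ≈ 111000 × 0.3806 ≈ 42243.3 m.
With N decimal places the half-ulp bound is 0.5·10⁻ᴺ°, or 0.5·10⁻ᴺ × 42243.3 m on the ground.
Need 0.5 × 42243.3 × 10⁻ᴺ ≤ 0.014 → 10⁻ᴺ ≤ 6.628e-07, so N ≥ 6.18.
So 7 decimal places suffice (0.00211 m); 6 would allow up to 0.0211 m.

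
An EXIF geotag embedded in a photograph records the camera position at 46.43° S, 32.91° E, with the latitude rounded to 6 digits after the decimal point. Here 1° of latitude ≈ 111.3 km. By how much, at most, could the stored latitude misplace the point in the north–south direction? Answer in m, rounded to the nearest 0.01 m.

Rounding to 6 decimal places leaves the latitude within ±5e-07° of the true value.
Along the meridian that is 5e-07° × 111300 m/° = 0.05565 m.

0.06 m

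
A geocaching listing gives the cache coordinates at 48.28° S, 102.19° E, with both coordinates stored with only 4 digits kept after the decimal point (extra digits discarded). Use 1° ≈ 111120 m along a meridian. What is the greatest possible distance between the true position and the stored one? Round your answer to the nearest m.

13 m

Truncating at 4 decimal places can drop up to a full unit in the last place, so each coordinate may be off by as much as 0.0001°.
Latitude error → 0.0001 × 111120 = 11.112 m along the meridian.
E–W at 48.28°: 0.0001° × 111120 × cos 48.28° = 0.0001 × 111120 × 0.6655 ≈ 7.39494 m.
Combining orthogonally: (11.112² + 7.39494²)^½ ≈ 13.3477 m.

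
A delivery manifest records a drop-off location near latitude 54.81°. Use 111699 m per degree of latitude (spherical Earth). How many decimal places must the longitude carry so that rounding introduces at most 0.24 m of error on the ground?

At 54.81° one degree of longitude covers 111699 × cos 54.81° ≈ 111699 × 0.5763 ≈ 64371 m.
N decimal places → at most half a unit in the last place, 0.5 × 10⁻ᴺ° = 64371/2 × 10⁻ᴺ m.
Setting 32185.5 × 10⁻ᴺ ≤ 0.24 gives 10ᴺ ≥ 1.341e+05, i.e. N ≥ 5.13.
N = 5 would give 0.322 m (too coarse); N = 6 gives 0.0322 m ≤ 0.24 m.

6 decimal places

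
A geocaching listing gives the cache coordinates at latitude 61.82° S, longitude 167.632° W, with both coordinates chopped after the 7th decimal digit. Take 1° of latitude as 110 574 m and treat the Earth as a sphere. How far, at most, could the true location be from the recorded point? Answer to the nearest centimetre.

Truncating at 7 decimal places can drop up to a full unit in the last place, so each coordinate may be off by as much as 1e-07°.
North–south component: 1e-07° × 110574 = 0.0110574 m.
E–W at 61.82°: 1e-07° × 110574 × cos 61.82° = 1e-07 × 110574 × 0.4722 ≈ 0.00522178 m.
Worst case both components are at the extreme and orthogonal: √(0.0110574² + 0.00522178²) ≈ 0.0122284 m.
That is 0.0122284 m = 1.2228 cm.

1 centimetres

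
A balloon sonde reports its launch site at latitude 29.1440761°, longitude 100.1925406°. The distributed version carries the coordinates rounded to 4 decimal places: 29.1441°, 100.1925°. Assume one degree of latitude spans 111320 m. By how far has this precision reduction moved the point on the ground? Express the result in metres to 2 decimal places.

The latitude changed by -0.0000239° and the longitude by +0.0000406°.
N–S: -0.0000239° × 111320 m/° = -2.66055 m.
E–W at 29.1441°: 0.0000406° × 111320 × cos 29.1441° = 0.0000406 × 111320 × 0.8734 ≈ 3.9474 m.
Distance: √(2.66055² + 3.9474²) ≈ 4.7603 m.

4.76 metres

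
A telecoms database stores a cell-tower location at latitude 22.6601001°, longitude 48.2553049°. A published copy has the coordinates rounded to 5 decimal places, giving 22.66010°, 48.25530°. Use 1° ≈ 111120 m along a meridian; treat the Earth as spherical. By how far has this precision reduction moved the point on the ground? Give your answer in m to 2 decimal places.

Δlat = 22.6601001 − 22.66010 = +0.0000001°; Δlon = 48.2553049 − 48.25530 = +0.0000049°.
N–S: 0.0000001° × 111120 m/° = 0.011112 m.
East–west at this latitude: 0.0000049° × 111120 × cos 22.6601° ≈ 0.0000049 × 102542 = 0.502457 m.
Combined displacement = (0.011112² + 0.502457²)^½ ≈ 0.50258 m.

0.50 m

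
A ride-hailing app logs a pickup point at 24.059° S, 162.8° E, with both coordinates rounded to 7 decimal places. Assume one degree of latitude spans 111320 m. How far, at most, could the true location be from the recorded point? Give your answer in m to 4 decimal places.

Rounding to 7 decimal places leaves each coordinate within ±5e-08° of the true value.
Latitude error → 5e-08 × 111320 = 0.005566 m along the meridian.
East–west component at 24.059°: 5e-08° × 111320 × cos 24.059° ≈ 5e-08 × 101649 ≈ 0.00508246 m.
The two errors are perpendicular, so the maximum displacement is √(0.005566² + 0.00508246²) ≈ 0.00753736 m.

0.0075 m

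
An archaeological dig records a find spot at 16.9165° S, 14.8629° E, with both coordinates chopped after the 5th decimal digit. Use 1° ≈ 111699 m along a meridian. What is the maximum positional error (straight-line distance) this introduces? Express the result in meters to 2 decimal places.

Truncating at 5 decimal places can drop up to a full unit in the last place, so each coordinate may be off by as much as 1e-05°.
N–S: 1e-05° × 111699 m/° = 1.11699 m.
Longitude error → 1e-05 × 111699 × cos 16.9165° = 1e-05 × 111699 × 0.9567 ≈ 1.06866 m.
Combining orthogonally: (1.11699² + 1.06866²)^½ ≈ 1.54586 m.

1.55 meters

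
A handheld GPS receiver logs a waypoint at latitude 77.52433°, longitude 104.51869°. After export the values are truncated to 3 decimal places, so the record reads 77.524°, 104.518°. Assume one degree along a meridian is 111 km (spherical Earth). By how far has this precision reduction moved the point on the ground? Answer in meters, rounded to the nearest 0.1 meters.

40.2 meters

The latitude changed by +0.00033° and the longitude by +0.00069°.
N–S: 0.00033° × 111000 m/° = 36.63 m.
E–W at 77.524°: 0.00069° × 111000 × cos 77.524° = 0.00069 × 111000 × 0.2160 ≈ 16.5458 m.
Combined displacement = (36.63² + 16.5458²)^½ ≈ 40.1935 m.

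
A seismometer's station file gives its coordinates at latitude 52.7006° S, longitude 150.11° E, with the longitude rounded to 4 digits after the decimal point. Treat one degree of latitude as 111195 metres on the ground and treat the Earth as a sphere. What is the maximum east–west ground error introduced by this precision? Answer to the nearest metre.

Rounding to 4 decimal places leaves the longitude within ±5e-05° of the true value.
Parallels shrink by cos φ, so at 52.7006° a degree of longitude is 111195 × 0.6060 ≈ 67382 m.
Maximum E–W displacement: 5e-05 × 67382 = 3.3691 m.

3 metres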